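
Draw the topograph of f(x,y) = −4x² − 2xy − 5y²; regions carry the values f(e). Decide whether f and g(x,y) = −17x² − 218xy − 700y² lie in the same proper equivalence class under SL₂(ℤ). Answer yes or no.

D₁ = -76, D₂ = -76
f is negative-definite; reduce −f:
−f: reduced (well bottom): (4,2,5) with a≤c, −a<b≤a
flip sign back: reduced form of f is (-4,-2,-5)
g is negative-definite; reduce −g:
−g: translate: b→14 (≡218 mod 34), so (17,218,700)→(17,14,4)
−g: flip: (17,14,4)→(4,-14,17)
−g: translate: b→2 (≡-14 mod 8), so (4,-14,17)→(4,2,5)
−g: reduced (well bottom): (4,2,5) with a≤c, −a<b≤a
flip sign back: reduced form of g is (-4,-2,-5)
reduced forms (-4, -2, -5) vs (-4, -2, -5) ⇒ equivalent

yes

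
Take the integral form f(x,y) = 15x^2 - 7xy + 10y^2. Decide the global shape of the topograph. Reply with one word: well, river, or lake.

D = b²−4ac = (-7)² − 4·15·10 = -551
D < 0 ⇒ definite ⇒ every region one sign ⇒ single well

well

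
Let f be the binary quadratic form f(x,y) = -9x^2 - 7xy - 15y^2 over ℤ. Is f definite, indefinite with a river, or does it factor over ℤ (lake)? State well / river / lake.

D = b²−4ac = (-7)² − 4·(-9)·(-15) = -491
D < 0 ⇒ definite ⇒ every region one sign ⇒ single well

well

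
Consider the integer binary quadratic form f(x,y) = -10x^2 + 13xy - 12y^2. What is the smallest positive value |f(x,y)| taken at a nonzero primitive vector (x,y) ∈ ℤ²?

translate: b→7 (≡-13 mod 20), so (10,-13,12)→(10,7,9)
flip: (10,7,9)→(9,-7,10)
reduced (well bottom): (9,-7,10) with a≤c, −a<b≤a
well minimum |f| = |-9| = 9 (negative-definite)

9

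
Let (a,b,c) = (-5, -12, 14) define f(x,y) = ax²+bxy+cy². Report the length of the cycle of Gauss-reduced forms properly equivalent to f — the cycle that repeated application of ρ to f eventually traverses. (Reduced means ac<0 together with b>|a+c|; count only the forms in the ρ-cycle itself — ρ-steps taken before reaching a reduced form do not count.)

D = 424, ⌊√D⌋ = 20
descent: ρ → (14,12,-5)  [lands on river]
river: ρ → (-5,18,5)
river: ρ → (5,12,-14)
river: ρ → (-14,16,3)
river: ρ → (3,20,-2)
river: ρ → (-2,20,3)
river: ρ → (3,16,-14)
river: ρ → (-14,12,5)
river: ρ → (5,18,-5)
river: ρ → (-5,12,14)
river: ρ → (14,16,-3)
river: ρ → (-3,20,2)
river: ρ → (2,20,-3)
river: ρ → (-3,16,14)
ρ-cycle length = 14 (tail of 1 descent step not counted)

14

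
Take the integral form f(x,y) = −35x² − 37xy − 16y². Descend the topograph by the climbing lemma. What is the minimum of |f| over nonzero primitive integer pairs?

translate: b→-33 (≡37 mod 70), so (35,37,16)→(35,-33,14)
flip: (35,-33,14)→(14,33,35)
translate: b→5 (≡33 mod 28), so (14,33,35)→(14,5,16)
reduced (well bottom): (14,5,16) with a≤c, −a<b≤a
well minimum |f| = |-14| = 14 (negative-definite)

14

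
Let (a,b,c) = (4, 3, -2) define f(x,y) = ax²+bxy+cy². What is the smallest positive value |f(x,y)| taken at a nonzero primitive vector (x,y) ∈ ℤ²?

river: ρ → (-2,5,2)
river: ρ → (2,3,-4)
river: ρ → (-4,5,1)
river: ρ → (1,5,-4)
river: ρ → (-4,3,2)
river: ρ → (2,5,-2)
river: ρ → (-2,3,4)
river: ρ → (4,5,-1)
river: ρ → (-1,5,4)
river: ρ → (4,3,-2)
closes: descent 0, river 10
min |a| on river = 1

1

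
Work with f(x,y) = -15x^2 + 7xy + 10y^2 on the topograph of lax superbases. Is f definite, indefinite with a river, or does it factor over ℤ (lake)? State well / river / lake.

D = b²−4ac = 7² − 4·(-15)·10 = 649
D > 0 non-square ⇒ indefinite ⇒ periodic river

river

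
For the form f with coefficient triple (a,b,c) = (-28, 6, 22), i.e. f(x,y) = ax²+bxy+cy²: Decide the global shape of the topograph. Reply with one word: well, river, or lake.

D = b²−4ac = 6² − 4·(-28)·22 = 2500
D = 50² is a perfect square ⇒ form factors over ℤ ⇒ lakes

lake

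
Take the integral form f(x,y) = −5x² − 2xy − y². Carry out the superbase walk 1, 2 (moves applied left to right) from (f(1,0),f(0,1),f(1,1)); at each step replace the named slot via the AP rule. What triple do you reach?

start (-5,-1,-8) = (f(1,0),f(0,1),f(1,1))
replace slot 1: 2·((-1)+(-8)) − (-5) = -13 → (-13,-1,-8)
replace slot 2: 2·((-13)+(-8)) − (-1) = -41 → (-13,-41,-8)

-13,-41,-8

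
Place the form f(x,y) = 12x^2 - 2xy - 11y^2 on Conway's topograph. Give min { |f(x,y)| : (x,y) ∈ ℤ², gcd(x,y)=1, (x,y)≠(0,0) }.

descent: ρ → (-11,2,12)  [lands on river]
river: ρ → (12,22,-1)
river: ρ → (-1,22,12)
river: ρ → (12,2,-11)
river: ρ → (-11,20,3)
river: ρ → (3,22,-4)
river: ρ → (-4,18,13)
river: ρ → (13,8,-9)
river: ρ → (-9,10,12)
river: ρ → (12,14,-7)
river: ρ → (-7,14,12)
river: ρ → (12,10,-9)
river: ρ → (-9,8,13)
river: ρ → (13,18,-4)
river: ρ → (-4,22,3)
river: ρ → (3,20,-11)
closes: descent 1, river 16
min |a| on river = 1

1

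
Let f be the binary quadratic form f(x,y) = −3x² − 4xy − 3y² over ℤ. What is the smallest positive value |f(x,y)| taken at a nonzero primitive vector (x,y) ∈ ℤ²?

translate: b→-2 (≡4 mod 6), so (3,4,3)→(3,-2,2)
flip: (3,-2,2)→(2,2,3)
reduced (well bottom): (2,2,3) with a≤c, −a<b≤a
well minimum |f| = |-2| = 2 (negative-definite)

2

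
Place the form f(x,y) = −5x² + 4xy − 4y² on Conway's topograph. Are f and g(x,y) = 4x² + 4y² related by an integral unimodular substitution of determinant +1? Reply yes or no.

D₁ = -64, D₂ = -64
f is negative-definite; reduce −f:
−f: flip: (5,-4,4)→(4,4,5)
−f: reduced (well bottom): (4,4,5) with a≤c, −a<b≤a
flip sign back: reduced form of f is (-4,-4,-5)
g: reduced (well bottom): (4,0,4) with a≤c, −a<b≤a
reduced forms (-4, -4, -5) vs (4, 0, 4) ⇒ inequivalent

no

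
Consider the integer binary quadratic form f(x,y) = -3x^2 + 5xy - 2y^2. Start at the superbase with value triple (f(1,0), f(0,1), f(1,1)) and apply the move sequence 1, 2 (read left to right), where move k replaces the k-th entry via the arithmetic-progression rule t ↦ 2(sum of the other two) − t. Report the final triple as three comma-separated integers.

start (-3,-2,0) = (f(1,0),f(0,1),f(1,1))
replace slot 1: 2·((-2)+0) − (-3) = -1 → (-1,-2,0)
replace slot 2: 2·((-1)+0) − (-2) = 0 → (-1,0,0)

-1,0,0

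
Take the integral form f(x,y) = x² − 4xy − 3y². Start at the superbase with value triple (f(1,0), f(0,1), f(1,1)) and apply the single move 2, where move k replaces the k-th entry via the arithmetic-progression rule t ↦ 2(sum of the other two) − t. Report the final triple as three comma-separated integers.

start (1,-3,-6) = (f(1,0),f(0,1),f(1,1))
replace slot 2: 2·(1+(-6)) − (-3) = -7 → (1,-7,-6)

1,-7,-6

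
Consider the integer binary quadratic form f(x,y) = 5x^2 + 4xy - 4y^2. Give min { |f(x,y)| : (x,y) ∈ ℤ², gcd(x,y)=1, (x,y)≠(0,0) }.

river: ρ → (-4,4,5)
river: ρ → (5,6,-3)
river: ρ → (-3,6,5)
river: ρ → (5,4,-4)
closes: descent 0, river 4
min |a| on river = 3

3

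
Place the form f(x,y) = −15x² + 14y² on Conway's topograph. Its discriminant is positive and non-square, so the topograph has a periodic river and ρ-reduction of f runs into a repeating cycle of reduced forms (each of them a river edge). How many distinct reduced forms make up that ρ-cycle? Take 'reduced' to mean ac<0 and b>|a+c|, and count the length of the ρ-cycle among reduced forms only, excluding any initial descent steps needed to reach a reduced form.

D = 840, ⌊√D⌋ = 28
descent: ρ → (14,28,-1)  [lands on river]
river: ρ → (-1,28,14)
ρ-cycle length = 2 (tail of 1 descent step not counted)

2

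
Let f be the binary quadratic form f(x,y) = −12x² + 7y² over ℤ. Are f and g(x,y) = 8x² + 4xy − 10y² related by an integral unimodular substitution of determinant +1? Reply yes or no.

D₁ = 336, D₂ = 336
river cycle of f (length 4): (7, 14, -5), (-5, 16, 4), (4, 16, -5), (-5, 14, 7)
river cycle of g (length 6): (-10, 16, 2), (2, 16, -10), (-10, 4, 8), (8, 12, -6), (-6, 12, 8), (8, 4, -10)
cycles differ ⇒ inequivalent

no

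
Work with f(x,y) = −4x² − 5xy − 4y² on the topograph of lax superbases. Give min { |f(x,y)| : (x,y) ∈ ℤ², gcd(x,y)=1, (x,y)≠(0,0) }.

translate: b→-3 (≡5 mod 8), so (4,5,4)→(4,-3,3)
flip: (4,-3,3)→(3,3,4)
reduced (well bottom): (3,3,4) with a≤c, −a<b≤a
well minimum |f| = |-3| = 3 (negative-definite)

3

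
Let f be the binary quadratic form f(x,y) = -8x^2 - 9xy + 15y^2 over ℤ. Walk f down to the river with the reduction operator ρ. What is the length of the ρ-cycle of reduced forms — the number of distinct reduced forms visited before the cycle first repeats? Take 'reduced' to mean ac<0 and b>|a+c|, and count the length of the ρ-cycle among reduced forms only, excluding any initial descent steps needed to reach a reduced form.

D = 561, ⌊√D⌋ = 23
descent: ρ → (15,9,-8)  [lands on river]
river: ρ → (-8,23,1)
river: ρ → (1,23,-8)
river: ρ → (-8,9,15)
river: ρ → (15,21,-2)
river: ρ → (-2,23,4)
river: ρ → (4,17,-17)
river: ρ → (-17,17,4)
river: ρ → (4,23,-2)
river: ρ → (-2,21,15)
ρ-cycle length = 10 (tail of 1 descent step not counted)

10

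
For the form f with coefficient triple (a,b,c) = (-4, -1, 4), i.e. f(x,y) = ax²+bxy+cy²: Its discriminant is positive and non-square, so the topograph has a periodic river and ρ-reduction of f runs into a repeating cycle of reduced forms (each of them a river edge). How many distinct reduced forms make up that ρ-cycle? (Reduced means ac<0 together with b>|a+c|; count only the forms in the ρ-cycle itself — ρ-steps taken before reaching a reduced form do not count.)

D = 65, ⌊√D⌋ = 8
descent: ρ → (4,1,-4)  [lands on river]
river: ρ → (-4,7,1)
river: ρ → (1,7,-4)
river: ρ → (-4,1,4)
river: ρ → (4,7,-1)
river: ρ → (-1,7,4)
ρ-cycle length = 6 (tail of 1 descent step not counted)

6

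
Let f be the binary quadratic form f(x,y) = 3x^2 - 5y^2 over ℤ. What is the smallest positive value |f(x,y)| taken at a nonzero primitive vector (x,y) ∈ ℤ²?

descent: ρ → (-5,0,3)
descent: ρ → (3,6,-2)  [lands on river]
river: ρ → (-2,6,3)
closes: descent 2, river 2
min |a| on river = 2

2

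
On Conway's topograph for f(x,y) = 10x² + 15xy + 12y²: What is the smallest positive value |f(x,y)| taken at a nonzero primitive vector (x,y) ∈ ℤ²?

translate: b→-5 (≡15 mod 20), so (10,15,12)→(10,-5,7)
flip: (10,-5,7)→(7,5,10)
reduced (well bottom): (7,5,10) with a≤c, −a<b≤a
well minimum = a = 7

7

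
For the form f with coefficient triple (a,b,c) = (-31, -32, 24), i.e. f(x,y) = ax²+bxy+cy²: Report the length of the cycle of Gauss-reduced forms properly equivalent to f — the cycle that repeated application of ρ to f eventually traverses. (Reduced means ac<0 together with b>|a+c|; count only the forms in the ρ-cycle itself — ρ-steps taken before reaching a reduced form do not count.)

D = 4000, ⌊√D⌋ = 63
descent: ρ → (24,32,-31)  [lands on river]
river: ρ → (-31,30,25)
river: ρ → (25,20,-36)
river: ρ → (-36,52,9)
river: ρ → (9,56,-24)
river: ρ → (-24,40,25)
river: ρ → (25,60,-4)
river: ρ → (-4,60,25)
river: ρ → (25,40,-24)
river: ρ → (-24,56,9)
river: ρ → (9,52,-36)
river: ρ → (-36,20,25)
river: ρ → (25,30,-31)
river: ρ → (-31,32,24)
river: ρ → (24,16,-39)
river: ρ → (-39,62,1)
river: ρ → (1,62,-39)
river: ρ → (-39,16,24)
ρ-cycle length = 18 (tail of 1 descent step not counted)

18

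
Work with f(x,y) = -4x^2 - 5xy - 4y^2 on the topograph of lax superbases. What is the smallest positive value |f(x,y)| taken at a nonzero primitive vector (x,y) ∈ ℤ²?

translate: b→-3 (≡5 mod 8), so (4,5,4)→(4,-3,3)
flip: (4,-3,3)→(3,3,4)
reduced (well bottom): (3,3,4) with a≤c, −a<b≤a
well minimum |f| = |-3| = 3 (negative-definite)

3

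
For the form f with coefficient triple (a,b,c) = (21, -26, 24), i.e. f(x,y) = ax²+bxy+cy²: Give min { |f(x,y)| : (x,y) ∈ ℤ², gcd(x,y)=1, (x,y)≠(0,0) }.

translate: b→16 (≡-26 mod 42), so (21,-26,24)→(21,16,19)
flip: (21,16,19)→(19,-16,21)
reduced (well bottom): (19,-16,21) with a≤c, −a<b≤a
well minimum = a = 19

19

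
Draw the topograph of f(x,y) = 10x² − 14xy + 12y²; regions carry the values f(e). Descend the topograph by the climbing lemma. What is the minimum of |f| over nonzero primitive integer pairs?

translate: b→6 (≡-14 mod 20), so (10,-14,12)→(10,6,8)
flip: (10,6,8)→(8,-6,10)
reduced (well bottom): (8,-6,10) with a≤c, −a<b≤a
well minimum = a = 8

8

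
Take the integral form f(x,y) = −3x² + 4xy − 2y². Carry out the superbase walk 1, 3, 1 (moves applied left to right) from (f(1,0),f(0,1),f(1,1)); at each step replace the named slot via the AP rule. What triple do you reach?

start (-3,-2,-1) = (f(1,0),f(0,1),f(1,1))
replace slot 1: 2·((-2)+(-1)) − (-3) = -3 → (-3,-2,-1)
replace slot 3: 2·((-3)+(-2)) − (-1) = -9 → (-3,-2,-9)
replace slot 1: 2·((-2)+(-9)) − (-3) = -19 → (-19,-2,-9)

-19,-2,-9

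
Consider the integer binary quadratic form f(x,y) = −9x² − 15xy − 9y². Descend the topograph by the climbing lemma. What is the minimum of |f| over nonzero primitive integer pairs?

translate: b→-3 (≡15 mod 18), so (9,15,9)→(9,-3,3)
flip: (9,-3,3)→(3,3,9)
reduced (well bottom): (3,3,9) with a≤c, −a<b≤a
well minimum |f| = |-3| = 3 (negative-definite)

3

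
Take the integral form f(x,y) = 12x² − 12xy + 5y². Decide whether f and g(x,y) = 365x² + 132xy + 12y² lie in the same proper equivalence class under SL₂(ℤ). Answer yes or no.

D₁ = -96, D₂ = -96
f: translate: b→12 (≡-12 mod 24), so (12,-12,5)→(12,12,5)
f: flip: (12,12,5)→(5,-12,12)
f: translate: b→-2 (≡-12 mod 10), so (5,-12,12)→(5,-2,5)
f: flip: (5,-2,5)→(5,2,5)
f: reduced (well bottom): (5,2,5) with a≤c, −a<b≤a
g: flip: (365,132,12)→(12,-132,365)
g: translate: b→12 (≡-132 mod 24), so (12,-132,365)→(12,12,5)
g: flip: (12,12,5)→(5,-12,12)
g: translate: b→-2 (≡-12 mod 10), so (5,-12,12)→(5,-2,5)
g: flip: (5,-2,5)→(5,2,5)
g: reduced (well bottom): (5,2,5) with a≤c, −a<b≤a
reduced forms (5, 2, 5) vs (5, 2, 5) ⇒ equivalent

yes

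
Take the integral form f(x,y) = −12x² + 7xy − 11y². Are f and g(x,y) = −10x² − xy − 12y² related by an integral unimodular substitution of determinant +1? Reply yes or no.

D₁ = -479, D₂ = -479
f is negative-definite; reduce −f:
−f: flip: (12,-7,11)→(11,7,12)
−f: reduced (well bottom): (11,7,12) with a≤c, −a<b≤a
flip sign back: reduced form of f is (-11,-7,-12)
g is negative-definite; reduce −g:
−g: reduced (well bottom): (10,1,12) with a≤c, −a<b≤a
flip sign back: reduced form of g is (-10,-1,-12)
reduced forms (-11, -7, -12) vs (-10, -1, -12) ⇒ inequivalent

no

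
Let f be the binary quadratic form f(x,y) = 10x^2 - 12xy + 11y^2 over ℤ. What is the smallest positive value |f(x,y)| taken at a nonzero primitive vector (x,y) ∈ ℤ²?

translate: b→8 (≡-12 mod 20), so (10,-12,11)→(10,8,9)
flip: (10,8,9)→(9,-8,10)
reduced (well bottom): (9,-8,10) with a≤c, −a<b≤a
well minimum = a = 9

9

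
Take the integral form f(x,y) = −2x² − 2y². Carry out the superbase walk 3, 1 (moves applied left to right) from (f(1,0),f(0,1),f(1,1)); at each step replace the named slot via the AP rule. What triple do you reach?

start (-2,-2,-4) = (f(1,0),f(0,1),f(1,1))
replace slot 3: 2·((-2)+(-2)) − (-4) = -4 → (-2,-2,-4)
replace slot 1: 2·((-2)+(-4)) − (-2) = -10 → (-10,-2,-4)

-10,-2,-4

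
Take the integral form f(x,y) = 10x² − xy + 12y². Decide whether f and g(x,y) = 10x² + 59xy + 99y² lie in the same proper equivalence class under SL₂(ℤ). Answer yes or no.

D₁ = -479, D₂ = -479
f: reduced (well bottom): (10,-1,12) with a≤c, −a<b≤a
g: translate: b→-1 (≡59 mod 20), so (10,59,99)→(10,-1,12)
g: reduced (well bottom): (10,-1,12) with a≤c, −a<b≤a
reduced forms (10, -1, 12) vs (10, -1, 12) ⇒ equivalent

yes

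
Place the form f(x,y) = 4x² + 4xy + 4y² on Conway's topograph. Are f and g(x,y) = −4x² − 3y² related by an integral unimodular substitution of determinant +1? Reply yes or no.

D₁ = -48, D₂ = -48
f: reduced (well bottom): (4,4,4) with a≤c, −a<b≤a
g is negative-definite; reduce −g:
−g: flip: (4,0,3)→(3,0,4)
−g: reduced (well bottom): (3,0,4) with a≤c, −a<b≤a
flip sign back: reduced form of g is (-3,0,-4)
reduced forms (4, 4, 4) vs (-3, 0, -4) ⇒ inequivalent

no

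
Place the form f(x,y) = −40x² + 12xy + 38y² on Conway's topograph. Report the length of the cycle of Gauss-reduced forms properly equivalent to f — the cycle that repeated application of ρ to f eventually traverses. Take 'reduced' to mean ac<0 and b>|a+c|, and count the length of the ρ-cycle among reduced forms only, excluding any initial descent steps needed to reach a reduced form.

D = 6224, ⌊√D⌋ = 78
river: ρ → (38,64,-14)
river: ρ → (-14,76,8)
river: ρ → (8,68,-50)
river: ρ → (-50,32,26)
river: ρ → (26,72,-10)
river: ρ → (-10,68,40)
river: ρ → (40,12,-38)
river: ρ → (-38,64,14)
river: ρ → (14,76,-8)
river: ρ → (-8,68,50)
river: ρ → (50,32,-26)
river: ρ → (-26,72,10)
river: ρ → (10,68,-40)
river: ρ → (-40,12,38)
ρ-cycle length = 14 (tail of 0 descent steps not counted)

14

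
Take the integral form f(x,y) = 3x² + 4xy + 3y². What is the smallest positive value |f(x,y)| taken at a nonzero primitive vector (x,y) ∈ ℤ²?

translate: b→-2 (≡4 mod 6), so (3,4,3)→(3,-2,2)
flip: (3,-2,2)→(2,2,3)
reduced (well bottom): (2,2,3) with a≤c, −a<b≤a
well minimum = a = 2

2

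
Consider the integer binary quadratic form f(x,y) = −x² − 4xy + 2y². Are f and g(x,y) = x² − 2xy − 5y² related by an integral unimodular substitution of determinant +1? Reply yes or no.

D₁ = 24, D₂ = 24
river cycle of f (length 2): (2, 4, -1), (-1, 4, 2)
river cycle of g (length 2): (1, 4, -2), (-2, 4, 1)
cycles differ ⇒ inequivalent

no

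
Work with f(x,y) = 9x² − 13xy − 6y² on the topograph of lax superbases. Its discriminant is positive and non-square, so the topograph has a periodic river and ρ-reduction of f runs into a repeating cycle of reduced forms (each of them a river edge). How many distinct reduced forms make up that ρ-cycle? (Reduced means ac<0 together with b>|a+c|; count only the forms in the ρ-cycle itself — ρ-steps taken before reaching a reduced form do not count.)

D = 385, ⌊√D⌋ = 19
descent: ρ → (-6,13,9)  [lands on river]
river: ρ → (9,5,-10)
river: ρ → (-10,15,4)
river: ρ → (4,17,-6)
river: ρ → (-6,19,1)
river: ρ → (1,19,-6)
river: ρ → (-6,17,4)
river: ρ → (4,15,-10)
river: ρ → (-10,5,9)
river: ρ → (9,13,-6)
river: ρ → (-6,11,11)
river: ρ → (11,11,-6)
ρ-cycle length = 12 (tail of 1 descent step not counted)

12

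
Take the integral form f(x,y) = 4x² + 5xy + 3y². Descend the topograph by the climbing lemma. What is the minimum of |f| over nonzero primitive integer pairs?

translate: b→-3 (≡5 mod 8), so (4,5,3)→(4,-3,2)
flip: (4,-3,2)→(2,3,4)
translate: b→-1 (≡3 mod 4), so (2,3,4)→(2,-1,3)
reduced (well bottom): (2,-1,3) with a≤c, −a<b≤a
well minimum = a = 2

2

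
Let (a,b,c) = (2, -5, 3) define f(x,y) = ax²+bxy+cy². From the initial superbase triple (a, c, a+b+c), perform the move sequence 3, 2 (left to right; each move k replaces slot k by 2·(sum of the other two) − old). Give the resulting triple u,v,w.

start (2,3,0) = (f(1,0),f(0,1),f(1,1))
replace slot 3: 2·(2+3) − 0 = 10 → (2,3,10)
replace slot 2: 2·(2+10) − 3 = 21 → (2,21,10)

2,21,10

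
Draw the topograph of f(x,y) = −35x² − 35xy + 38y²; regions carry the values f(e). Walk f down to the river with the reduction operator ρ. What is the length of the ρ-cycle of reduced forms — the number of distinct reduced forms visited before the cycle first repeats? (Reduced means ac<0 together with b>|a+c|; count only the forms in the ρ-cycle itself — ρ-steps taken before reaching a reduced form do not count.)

D = 6545, ⌊√D⌋ = 80
descent: ρ → (38,35,-35)  [lands on river]
river: ρ → (-35,35,38)
river: ρ → (38,41,-32)
river: ρ → (-32,23,47)
river: ρ → (47,71,-8)
river: ρ → (-8,73,38)
river: ρ → (38,79,-2)
river: ρ → (-2,77,77)
river: ρ → (77,77,-2)
river: ρ → (-2,79,38)
river: ρ → (38,73,-8)
river: ρ → (-8,71,47)
river: ρ → (47,23,-32)
river: ρ → (-32,41,38)
ρ-cycle length = 14 (tail of 1 descent step not counted)

14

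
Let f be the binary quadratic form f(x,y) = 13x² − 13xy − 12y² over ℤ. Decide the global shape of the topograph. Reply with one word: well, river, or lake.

D = b²−4ac = (-13)² − 4·13·(-12) = 793
D > 0 non-square ⇒ indefinite ⇒ periodic river

river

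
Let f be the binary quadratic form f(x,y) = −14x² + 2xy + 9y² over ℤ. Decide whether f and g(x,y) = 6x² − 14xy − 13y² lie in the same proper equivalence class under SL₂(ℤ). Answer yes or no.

D₁ = 508, D₂ = 508
river cycle of f (length 12): (9, 16, -7), (-7, 12, 13), (13, 14, -6), (-6, 22, 1), (1, 22, -6), (-6, 14, 13), (13, 12, -7), (-7, 16, 9), (9, 20, -3), (-3, 22, 2), … (2 more)
river cycle of g (length 12): (-13, 14, 6), (6, 22, -1), (-1, 22, 6), (6, 14, -13), (-13, 12, 7), (7, 16, -9), (-9, 20, 3), (3, 22, -2), (-2, 22, 3), (3, 20, -9), … (2 more)
cycles differ ⇒ inequivalent

no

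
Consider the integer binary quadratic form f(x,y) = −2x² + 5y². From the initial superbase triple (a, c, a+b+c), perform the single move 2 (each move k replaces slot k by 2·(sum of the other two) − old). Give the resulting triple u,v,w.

start (-2,5,3) = (f(1,0),f(0,1),f(1,1))
replace slot 2: 2·((-2)+3) − 5 = -3 → (-2,-3,3)

-2,-3,3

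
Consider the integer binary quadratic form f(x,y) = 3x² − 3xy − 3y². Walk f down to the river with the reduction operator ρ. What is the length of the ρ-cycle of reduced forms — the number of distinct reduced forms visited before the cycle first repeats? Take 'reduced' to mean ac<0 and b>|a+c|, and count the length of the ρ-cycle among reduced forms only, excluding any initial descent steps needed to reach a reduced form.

D = 45, ⌊√D⌋ = 6
descent: ρ → (-3,3,3)  [lands on river]
river: ρ → (3,3,-3)
ρ-cycle length = 2 (tail of 1 descent step not counted)

2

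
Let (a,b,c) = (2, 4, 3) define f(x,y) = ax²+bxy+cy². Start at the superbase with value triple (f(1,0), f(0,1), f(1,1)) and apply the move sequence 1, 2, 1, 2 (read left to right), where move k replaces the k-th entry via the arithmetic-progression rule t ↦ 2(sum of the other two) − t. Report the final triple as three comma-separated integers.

start (2,3,9) = (f(1,0),f(0,1),f(1,1))
replace slot 1: 2·(3+9) − 2 = 22 → (22,3,9)
replace slot 2: 2·(22+9) − 3 = 59 → (22,59,9)
replace slot 1: 2·(59+9) − 22 = 114 → (114,59,9)
replace slot 2: 2·(114+9) − 59 = 187 → (114,187,9)

114,187,9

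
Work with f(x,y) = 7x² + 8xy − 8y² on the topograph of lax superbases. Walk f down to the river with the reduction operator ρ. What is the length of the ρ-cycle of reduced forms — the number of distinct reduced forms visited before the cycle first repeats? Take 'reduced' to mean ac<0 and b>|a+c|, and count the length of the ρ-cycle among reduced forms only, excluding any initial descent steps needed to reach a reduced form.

D = 288, ⌊√D⌋ = 16
river: ρ → (-8,8,7)
river: ρ → (7,6,-9)
river: ρ → (-9,12,4)
river: ρ → (4,12,-9)
river: ρ → (-9,6,7)
river: ρ → (7,8,-8)
ρ-cycle length = 6 (tail of 0 descent steps not counted)

6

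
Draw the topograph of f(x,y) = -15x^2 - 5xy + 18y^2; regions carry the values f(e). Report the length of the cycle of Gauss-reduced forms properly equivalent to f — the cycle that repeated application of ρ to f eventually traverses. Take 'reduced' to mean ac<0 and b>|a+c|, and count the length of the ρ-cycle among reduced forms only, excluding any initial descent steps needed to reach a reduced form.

D = 1105, ⌊√D⌋ = 33
descent: ρ → (18,5,-15)  [lands on river]
river: ρ → (-15,25,8)
river: ρ → (8,23,-18)
river: ρ → (-18,13,13)
river: ρ → (13,13,-18)
river: ρ → (-18,23,8)
river: ρ → (8,25,-15)
river: ρ → (-15,5,18)
river: ρ → (18,31,-2)
river: ρ → (-2,33,2)
river: ρ → (2,31,-18)
river: ρ → (-18,5,15)
river: ρ → (15,25,-8)
river: ρ → (-8,23,18)
river: ρ → (18,13,-13)
river: ρ → (-13,13,18)
river: ρ → (18,23,-8)
river: ρ → (-8,25,15)
river: ρ → (15,5,-18)
river: ρ → (-18,31,2)
river: ρ → (2,33,-2)
river: ρ → (-2,31,18)
ρ-cycle length = 22 (tail of 1 descent step not counted)

22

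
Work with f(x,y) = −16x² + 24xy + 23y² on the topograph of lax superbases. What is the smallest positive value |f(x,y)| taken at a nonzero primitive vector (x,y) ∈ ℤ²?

river: ρ → (23,22,-17)
river: ρ → (-17,12,28)
river: ρ → (28,44,-1)
river: ρ → (-1,44,28)
river: ρ → (28,12,-17)
river: ρ → (-17,22,23)
river: ρ → (23,24,-16)
river: ρ → (-16,40,7)
river: ρ → (7,44,-4)
river: ρ → (-4,44,7)
river: ρ → (7,40,-16)
river: ρ → (-16,24,23)
closes: descent 0, river 12
min |a| on river = 1

1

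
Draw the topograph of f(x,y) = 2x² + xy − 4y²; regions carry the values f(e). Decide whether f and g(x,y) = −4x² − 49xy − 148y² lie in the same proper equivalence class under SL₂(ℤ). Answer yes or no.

D₁ = 33, D₂ = 33
river cycle of f (length 4): (2, 5, -1), (-1, 5, 2), (2, 3, -3), (-3, 3, 2)
river cycle of g (length 4): (2, 5, -1), (-1, 5, 2), (2, 3, -3), (-3, 3, 2)
cycles coincide ⇒ equivalent

yes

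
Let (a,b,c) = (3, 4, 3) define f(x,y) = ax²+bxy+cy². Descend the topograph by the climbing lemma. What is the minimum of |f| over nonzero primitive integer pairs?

translate: b→-2 (≡4 mod 6), so (3,4,3)→(3,-2,2)
flip: (3,-2,2)→(2,2,3)
reduced (well bottom): (2,2,3) with a≤c, −a<b≤a
well minimum = a = 2

2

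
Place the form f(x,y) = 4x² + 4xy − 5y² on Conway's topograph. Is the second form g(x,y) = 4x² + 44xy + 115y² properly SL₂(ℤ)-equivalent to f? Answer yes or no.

D₁ = 96, D₂ = 96
river cycle of f (length 4): (-5, 6, 3), (3, 6, -5), (-5, 4, 4), (4, 4, -5)
river cycle of g (length 4): (4, 4, -5), (-5, 6, 3), (3, 6, -5), (-5, 4, 4)
cycles coincide ⇒ equivalent

yes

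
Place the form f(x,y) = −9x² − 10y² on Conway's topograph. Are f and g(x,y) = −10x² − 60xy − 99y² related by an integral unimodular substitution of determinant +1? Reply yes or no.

D₁ = -360, D₂ = -360
f is negative-definite; reduce −f:
−f: reduced (well bottom): (9,0,10) with a≤c, −a<b≤a
flip sign back: reduced form of f is (-9,0,-10)
g is negative-definite; reduce −g:
−g: translate: b→0 (≡60 mod 20), so (10,60,99)→(10,0,9)
−g: flip: (10,0,9)→(9,0,10)
−g: reduced (well bottom): (9,0,10) with a≤c, −a<b≤a
flip sign back: reduced form of g is (-9,0,-10)
reduced forms (-9, 0, -10) vs (-9, 0, -10) ⇒ equivalent

yes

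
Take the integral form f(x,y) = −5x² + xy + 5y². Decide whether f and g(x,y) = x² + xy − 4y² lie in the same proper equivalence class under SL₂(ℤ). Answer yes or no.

D₁ = 101, D₂ = 17
discriminants differ ⇒ not SL₂(ℤ)-equivalent

no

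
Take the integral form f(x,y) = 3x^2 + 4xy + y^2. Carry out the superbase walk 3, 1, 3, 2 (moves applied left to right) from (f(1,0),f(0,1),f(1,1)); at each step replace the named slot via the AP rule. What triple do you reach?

start (3,1,8) = (f(1,0),f(0,1),f(1,1))
replace slot 3: 2·(3+1) − 8 = 0 → (3,1,0)
replace slot 1: 2·(1+0) − 3 = -1 → (-1,1,0)
replace slot 3: 2·((-1)+1) − 0 = 0 → (-1,1,0)
replace slot 2: 2·((-1)+0) − 1 = -3 → (-1,-3,0)

-1,-3,0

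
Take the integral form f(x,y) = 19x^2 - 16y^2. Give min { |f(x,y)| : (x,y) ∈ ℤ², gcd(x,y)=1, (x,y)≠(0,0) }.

descent: ρ → (-16,32,3)  [lands on river]
river: ρ → (3,34,-5)
river: ρ → (-5,26,27)
river: ρ → (27,28,-4)
river: ρ → (-4,28,27)
river: ρ → (27,26,-5)
river: ρ → (-5,34,3)
river: ρ → (3,32,-16)
closes: descent 1, river 8
min |a| on river = 3

3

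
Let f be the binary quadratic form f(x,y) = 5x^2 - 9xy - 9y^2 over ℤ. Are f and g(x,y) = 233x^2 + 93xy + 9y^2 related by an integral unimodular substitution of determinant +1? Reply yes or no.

D₁ = 261, D₂ = 261
river cycle of f (length 8): (-9, 9, 5), (5, 11, -7), (-7, 3, 9), (9, 15, -1), (-1, 15, 9), (9, 3, -7), (-7, 11, 5), (5, 9, -9)
river cycle of g (length 8): (9, 15, -1), (-1, 15, 9), (9, 3, -7), (-7, 11, 5), (5, 9, -9), (-9, 9, 5), (5, 11, -7), (-7, 3, 9)
cycles coincide ⇒ equivalent

yes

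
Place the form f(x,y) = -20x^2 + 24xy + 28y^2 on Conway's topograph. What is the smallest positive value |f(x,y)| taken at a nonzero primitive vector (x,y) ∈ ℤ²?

river: ρ → (28,32,-16)
river: ρ → (-16,32,28)
river: ρ → (28,24,-20)
river: ρ → (-20,16,32)
river: ρ → (32,48,-4)
river: ρ → (-4,48,32)
river: ρ → (32,16,-20)
river: ρ → (-20,24,28)
closes: descent 0, river 8
min |a| on river = 4

4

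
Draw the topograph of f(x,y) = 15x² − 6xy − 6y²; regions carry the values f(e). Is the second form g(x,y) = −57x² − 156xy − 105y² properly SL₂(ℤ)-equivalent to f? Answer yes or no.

D₁ = 396, D₂ = 396
river cycle of f (length 2): (-6, 18, 3), (3, 18, -6)
river cycle of g (length 2): (-6, 18, 3), (3, 18, -6)
cycles coincide ⇒ equivalent

yes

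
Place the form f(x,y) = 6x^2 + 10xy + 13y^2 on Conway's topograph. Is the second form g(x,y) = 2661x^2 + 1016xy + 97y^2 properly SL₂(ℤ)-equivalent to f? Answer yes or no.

D₁ = -212, D₂ = -212
f: translate: b→-2 (≡10 mod 12), so (6,10,13)→(6,-2,9)
f: reduced (well bottom): (6,-2,9) with a≤c, −a<b≤a
g: flip: (2661,1016,97)→(97,-1016,2661)
g: translate: b→-46 (≡-1016 mod 194), so (97,-1016,2661)→(97,-46,6)
g: flip: (97,-46,6)→(6,46,97)
g: translate: b→-2 (≡46 mod 12), so (6,46,97)→(6,-2,9)
g: reduced (well bottom): (6,-2,9) with a≤c, −a<b≤a
reduced forms (6, -2, 9) vs (6, -2, 9) ⇒ equivalent

yes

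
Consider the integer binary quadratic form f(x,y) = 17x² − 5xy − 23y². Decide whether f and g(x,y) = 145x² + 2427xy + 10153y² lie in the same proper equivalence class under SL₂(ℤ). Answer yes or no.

D₁ = 1589, D₂ = 1589
river cycle of f (length 12): (17, 29, -11), (-11, 37, 5), (5, 33, -25), (-25, 17, 13), (13, 35, -7), (-7, 35, 13), (13, 17, -25), (-25, 33, 5), (5, 37, -11), (-11, 29, 17), … (2 more)
river cycle of g (length 12): (17, 29, -11), (-11, 37, 5), (5, 33, -25), (-25, 17, 13), (13, 35, -7), (-7, 35, 13), (13, 17, -25), (-25, 33, 5), (5, 37, -11), (-11, 29, 17), … (2 more)
cycles coincide ⇒ equivalent

yes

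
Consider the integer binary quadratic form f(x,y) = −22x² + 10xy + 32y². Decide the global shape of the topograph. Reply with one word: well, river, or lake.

D = b²−4ac = 10² − 4·(-22)·32 = 2916
D = 54² is a perfect square ⇒ form factors over ℤ ⇒ lakes

lake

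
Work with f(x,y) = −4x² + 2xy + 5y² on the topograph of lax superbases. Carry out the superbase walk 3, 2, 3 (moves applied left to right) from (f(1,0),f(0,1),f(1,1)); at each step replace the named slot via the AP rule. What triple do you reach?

start (-4,5,3) = (f(1,0),f(0,1),f(1,1))
replace slot 3: 2·((-4)+5) − 3 = -1 → (-4,5,-1)
replace slot 2: 2·((-4)+(-1)) − 5 = -15 → (-4,-15,-1)
replace slot 3: 2·((-4)+(-15)) − (-1) = -37 → (-4,-15,-37)

-4,-15,-37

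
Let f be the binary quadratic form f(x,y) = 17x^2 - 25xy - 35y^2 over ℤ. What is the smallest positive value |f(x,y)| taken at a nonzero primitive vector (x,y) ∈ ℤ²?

descent: ρ → (-35,25,17)  [lands on river]
river: ρ → (17,43,-17)
river: ρ → (-17,25,35)
river: ρ → (35,45,-7)
river: ρ → (-7,53,7)
river: ρ → (7,45,-35)
closes: descent 1, river 6
min |a| on river = 7

7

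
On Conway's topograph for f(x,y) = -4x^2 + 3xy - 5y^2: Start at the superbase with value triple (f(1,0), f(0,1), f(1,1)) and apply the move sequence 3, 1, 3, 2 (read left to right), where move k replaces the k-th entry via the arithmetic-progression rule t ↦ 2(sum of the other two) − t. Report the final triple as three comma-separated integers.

start (-4,-5,-6) = (f(1,0),f(0,1),f(1,1))
replace slot 3: 2·((-4)+(-5)) − (-6) = -12 → (-4,-5,-12)
replace slot 1: 2·((-5)+(-12)) − (-4) = -30 → (-30,-5,-12)
replace slot 3: 2·((-30)+(-5)) − (-12) = -58 → (-30,-5,-58)
replace slot 2: 2·((-30)+(-58)) − (-5) = -171 → (-30,-171,-58)

-30,-171,-58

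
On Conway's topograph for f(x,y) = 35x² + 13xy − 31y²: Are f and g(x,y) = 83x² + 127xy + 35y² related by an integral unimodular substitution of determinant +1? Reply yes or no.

D₁ = 4509, D₂ = 4509
river cycle of f (length 28): (-31, 49, 17), (17, 53, -25), (-25, 47, 23), (23, 45, -27), (-27, 63, 5), (5, 67, -1), (-1, 67, 5), (5, 63, -27), (-27, 45, 23), (23, 47, -25), … (18 more)
river cycle of g (length 28): (35, 13, -31), (-31, 49, 17), (17, 53, -25), (-25, 47, 23), (23, 45, -27), (-27, 63, 5), (5, 67, -1), (-1, 67, 5), (5, 63, -27), (-27, 45, 23), … (18 more)
cycles coincide ⇒ equivalent

yes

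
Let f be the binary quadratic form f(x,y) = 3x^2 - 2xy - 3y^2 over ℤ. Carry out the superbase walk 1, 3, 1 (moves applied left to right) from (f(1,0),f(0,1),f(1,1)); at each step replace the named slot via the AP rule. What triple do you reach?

start (3,-3,-2) = (f(1,0),f(0,1),f(1,1))
replace slot 1: 2·((-3)+(-2)) − 3 = -13 → (-13,-3,-2)
replace slot 3: 2·((-13)+(-3)) − (-2) = -30 → (-13,-3,-30)
replace slot 1: 2·((-3)+(-30)) − (-13) = -53 → (-53,-3,-30)

-53,-3,-30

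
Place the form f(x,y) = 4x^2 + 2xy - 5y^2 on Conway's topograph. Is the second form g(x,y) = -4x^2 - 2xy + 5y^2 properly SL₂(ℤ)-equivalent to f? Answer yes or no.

D₁ = 84, D₂ = 84
river cycle of f (length 6): (-5, 8, 1), (1, 8, -5), (-5, 2, 4), (4, 6, -3), (-3, 6, 4), (4, 2, -5)
river cycle of g (length 6): (5, 2, -4), (-4, 6, 3), (3, 6, -4), (-4, 2, 5), (5, 8, -1), (-1, 8, 5)
cycles differ ⇒ inequivalent

no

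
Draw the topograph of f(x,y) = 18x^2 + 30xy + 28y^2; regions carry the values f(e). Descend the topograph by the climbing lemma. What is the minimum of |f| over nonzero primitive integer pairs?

translate: b→-6 (≡30 mod 36), so (18,30,28)→(18,-6,16)
flip: (18,-6,16)→(16,6,18)
reduced (well bottom): (16,6,18) with a≤c, −a<b≤a
well minimum = a = 16

16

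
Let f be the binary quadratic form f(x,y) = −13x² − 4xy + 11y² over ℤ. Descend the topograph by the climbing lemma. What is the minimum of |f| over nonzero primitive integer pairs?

descent: ρ → (11,4,-13)  [lands on river]
river: ρ → (-13,22,2)
river: ρ → (2,22,-13)
river: ρ → (-13,4,11)
river: ρ → (11,18,-6)
river: ρ → (-6,18,11)
closes: descent 1, river 6
min |a| on river = 2

2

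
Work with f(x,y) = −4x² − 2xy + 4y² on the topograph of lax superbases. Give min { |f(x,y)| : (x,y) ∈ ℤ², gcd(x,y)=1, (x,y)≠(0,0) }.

descent: ρ → (4,2,-4)  [lands on river]
river: ρ → (-4,6,2)
river: ρ → (2,6,-4)
river: ρ → (-4,2,4)
river: ρ → (4,6,-2)
river: ρ → (-2,6,4)
closes: descent 1, river 6
min |a| on river = 2

2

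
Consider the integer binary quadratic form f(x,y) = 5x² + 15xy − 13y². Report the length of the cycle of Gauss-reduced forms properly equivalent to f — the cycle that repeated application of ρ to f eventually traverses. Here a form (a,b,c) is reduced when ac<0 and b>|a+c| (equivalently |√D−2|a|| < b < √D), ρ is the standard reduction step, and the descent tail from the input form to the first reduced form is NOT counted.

D = 485, ⌊√D⌋ = 22
river: ρ → (-13,11,7)
river: ρ → (7,17,-7)
river: ρ → (-7,11,13)
river: ρ → (13,15,-5)
river: ρ → (-5,15,13)
river: ρ → (13,11,-7)
river: ρ → (-7,17,7)
river: ρ → (7,11,-13)
river: ρ → (-13,15,5)
river: ρ → (5,15,-13)
ρ-cycle length = 10 (tail of 0 descent steps not counted)

10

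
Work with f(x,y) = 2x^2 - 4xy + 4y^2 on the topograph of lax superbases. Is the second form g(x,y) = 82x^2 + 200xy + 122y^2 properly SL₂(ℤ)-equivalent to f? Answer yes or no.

D₁ = -16, D₂ = -16
f: translate: b→0 (≡-4 mod 4), so (2,-4,4)→(2,0,2)
f: reduced (well bottom): (2,0,2) with a≤c, −a<b≤a
g: translate: b→36 (≡200 mod 164), so (82,200,122)→(82,36,4)
g: flip: (82,36,4)→(4,-36,82)
g: translate: b→4 (≡-36 mod 8), so (4,-36,82)→(4,4,2)
g: flip: (4,4,2)→(2,-4,4)
g: translate: b→0 (≡-4 mod 4), so (2,-4,4)→(2,0,2)
g: reduced (well bottom): (2,0,2) with a≤c, −a<b≤a
reduced forms (2, 0, 2) vs (2, 0, 2) ⇒ equivalent

yes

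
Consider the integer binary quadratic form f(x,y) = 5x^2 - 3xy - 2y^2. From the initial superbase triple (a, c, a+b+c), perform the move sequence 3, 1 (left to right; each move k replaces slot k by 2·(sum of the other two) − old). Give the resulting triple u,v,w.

start (5,-2,0) = (f(1,0),f(0,1),f(1,1))
replace slot 3: 2·(5+(-2)) − 0 = 6 → (5,-2,6)
replace slot 1: 2·((-2)+6) − 5 = 3 → (3,-2,6)

3,-2,6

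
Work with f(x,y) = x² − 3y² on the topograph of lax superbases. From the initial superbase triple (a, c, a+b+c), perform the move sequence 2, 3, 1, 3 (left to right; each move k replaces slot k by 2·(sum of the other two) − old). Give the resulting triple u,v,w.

start (1,-3,-2) = (f(1,0),f(0,1),f(1,1))
replace slot 2: 2·(1+(-2)) − (-3) = 1 → (1,1,-2)
replace slot 3: 2·(1+1) − (-2) = 6 → (1,1,6)
replace slot 1: 2·(1+6) − 1 = 13 → (13,1,6)
replace slot 3: 2·(13+1) − 6 = 22 → (13,1,22)

13,1,22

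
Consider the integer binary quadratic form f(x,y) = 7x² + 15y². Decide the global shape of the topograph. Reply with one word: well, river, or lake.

D = b²−4ac = 0² − 4·7·15 = -420
D < 0 ⇒ definite ⇒ every region one sign ⇒ single well

well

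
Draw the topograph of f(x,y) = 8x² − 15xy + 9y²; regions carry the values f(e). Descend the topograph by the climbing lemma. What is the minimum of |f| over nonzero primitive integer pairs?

translate: b→1 (≡-15 mod 16), so (8,-15,9)→(8,1,2)
flip: (8,1,2)→(2,-1,8)
reduced (well bottom): (2,-1,8) with a≤c, −a<b≤a
well minimum = a = 2

2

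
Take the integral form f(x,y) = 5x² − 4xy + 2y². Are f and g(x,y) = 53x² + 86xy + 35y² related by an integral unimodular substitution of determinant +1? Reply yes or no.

D₁ = -24, D₂ = -24
f: flip: (5,-4,2)→(2,4,5)
f: translate: b→0 (≡4 mod 4), so (2,4,5)→(2,0,3)
f: reduced (well bottom): (2,0,3) with a≤c, −a<b≤a
g: translate: b→-20 (≡86 mod 106), so (53,86,35)→(53,-20,2)
g: flip: (53,-20,2)→(2,20,53)
g: translate: b→0 (≡20 mod 4), so (2,20,53)→(2,0,3)
g: reduced (well bottom): (2,0,3) with a≤c, −a<b≤a
reduced forms (2, 0, 3) vs (2, 0, 3) ⇒ equivalent

yes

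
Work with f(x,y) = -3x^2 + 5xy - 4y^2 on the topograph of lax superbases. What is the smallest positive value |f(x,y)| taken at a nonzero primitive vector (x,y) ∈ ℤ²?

translate: b→1 (≡-5 mod 6), so (3,-5,4)→(3,1,2)
flip: (3,1,2)→(2,-1,3)
reduced (well bottom): (2,-1,3) with a≤c, −a<b≤a
well minimum |f| = |-2| = 2 (negative-definite)

2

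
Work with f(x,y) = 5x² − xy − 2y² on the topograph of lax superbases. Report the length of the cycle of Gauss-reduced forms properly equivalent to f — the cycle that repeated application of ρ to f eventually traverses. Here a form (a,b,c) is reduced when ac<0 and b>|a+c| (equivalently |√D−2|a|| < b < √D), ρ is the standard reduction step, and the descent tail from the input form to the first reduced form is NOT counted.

D = 41, ⌊√D⌋ = 6
descent: ρ → (-2,5,2)  [lands on river]
river: ρ → (2,3,-4)
river: ρ → (-4,5,1)
river: ρ → (1,5,-4)
river: ρ → (-4,3,2)
river: ρ → (2,5,-2)
river: ρ → (-2,3,4)
river: ρ → (4,5,-1)
river: ρ → (-1,5,4)
river: ρ → (4,3,-2)
ρ-cycle length = 10 (tail of 1 descent step not counted)

10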